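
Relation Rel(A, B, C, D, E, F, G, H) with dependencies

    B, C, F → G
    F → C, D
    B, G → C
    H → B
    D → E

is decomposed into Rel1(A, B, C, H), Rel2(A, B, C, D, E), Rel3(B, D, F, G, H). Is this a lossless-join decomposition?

Chase test. Columns are A, B, C, D, E, F, G, H; row i has aⱼ where attribute j ∈ Reli, else bᵢⱼ.
Initial tableau (one row per fragment):
  row 1: a1 a2 a3 b14 b15 b16 b17 a8
  row 2: a1 a2 a3 a4 a5 b26 b27 b28
  row 3: b31 a2 b33 a4 b35 a6 a7 a8
Rows 2 and 3 agree on D; apply D→E and equate their E entries.
No row becomes fully distinguished — the join is lossy.

No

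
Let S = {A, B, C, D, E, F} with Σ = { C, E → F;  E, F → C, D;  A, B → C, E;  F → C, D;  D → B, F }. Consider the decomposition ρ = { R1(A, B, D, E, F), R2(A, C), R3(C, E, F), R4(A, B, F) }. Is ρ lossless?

Chase test. Columns are A, B, C, D, E, F; row i has aⱼ where attribute j ∈ Ri, else bᵢⱼ.
Initial tableau (one row per fragment):
  row 1: a1 a2 b13 a4 a5 a6
  row 2: a1 b22 a3 b24 b25 b26
  row 3: b31 b32 a3 b34 a5 a6
  row 4: a1 a2 b43 b44 b45 a6
Rows 1 and 3 agree on E, F; apply E, F→C, D and equate their C, D entries.
Rows 1 and 4 agree on A, B; apply A, B→C, E and equate their C, E entries.
Rows 1 and 4 agree on F; apply F→C, D and equate their C, D entries.
Rows 1 and 3 agree on D; apply D→B, F and equate their B, F entries.
Row 1 is now all distinguished symbols — the join is lossless.

Yes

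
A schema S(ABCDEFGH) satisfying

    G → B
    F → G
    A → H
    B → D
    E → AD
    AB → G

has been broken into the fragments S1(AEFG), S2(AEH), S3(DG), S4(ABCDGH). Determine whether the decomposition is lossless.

Chase test. Columns are ABCDEFGH; row i has aⱼ where attribute j ∈ Si, else bᵢⱼ.
Initial tableau (one row per fragment):
  row 1: a1 b12 b13 b14 a5 a6 a7 b18
  row 2: a1 b22 b23 b24 a5 b26 b27 a8
  row 3: b31 b32 b33 a4 b35 b36 a7 b38
  row 4: a1 a2 a3 a4 b45 b46 a7 a8
Rows 1 and 3 agree on G; apply G→B and equate their B entries.
Rows 1 and 4 agree on G; apply G→B and equate their B entries.
Rows 1 and 2 agree on A; apply A→H and equate their H entries.
Rows 1 and 3 agree on B; apply B→D and equate their D entries.
Rows 1 and 2 agree on E; apply E→AD and equate their AD entries.
No row becomes fully distinguished — the join is lossy.

No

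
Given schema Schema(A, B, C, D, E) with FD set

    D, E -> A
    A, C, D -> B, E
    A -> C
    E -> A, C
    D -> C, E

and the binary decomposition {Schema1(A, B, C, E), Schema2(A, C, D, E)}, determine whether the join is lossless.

Common attributes: Schema1 ∩ Schema2 = {A, C, E}.
No dependency enlarges {A, C, E}, so (A, C, E)⁺ = {A, C, E}.
The closure contains neither all of Schema1 = {A, B, C, E} nor all of Schema2 = {A, C, D, E}, so the common attributes are not a superkey of either fragment. The join is lossy.

No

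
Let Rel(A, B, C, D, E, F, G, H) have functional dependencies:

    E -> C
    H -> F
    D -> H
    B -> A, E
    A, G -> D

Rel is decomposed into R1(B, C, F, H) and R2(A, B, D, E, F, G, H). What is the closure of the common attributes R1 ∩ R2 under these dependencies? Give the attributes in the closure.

A, B, C, E, F, H

R1 ∩ R2 = {B, F, H}.
B → A, E applies, adding A, E
E → C applies, adding C
Closure: {A, B, C, E, F, H}.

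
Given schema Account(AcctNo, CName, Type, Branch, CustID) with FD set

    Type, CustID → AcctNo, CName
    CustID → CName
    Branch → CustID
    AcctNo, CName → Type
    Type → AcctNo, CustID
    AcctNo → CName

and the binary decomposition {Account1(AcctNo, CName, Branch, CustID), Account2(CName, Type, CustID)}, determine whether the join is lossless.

No

Common attributes: Account1 ∩ Account2 = {CName, CustID}.
No dependency enlarges {CName, CustID}, so (CName, CustID)⁺ = {CName, CustID}.
The closure contains neither all of Account1 = {AcctNo, CName, Branch, CustID} nor all of Account2 = {CName, Type, CustID}, so the common attributes are not a superkey of either fragment. The join is lossy.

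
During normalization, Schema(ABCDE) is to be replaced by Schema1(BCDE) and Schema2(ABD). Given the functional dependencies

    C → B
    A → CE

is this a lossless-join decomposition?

Common attributes: Schema1 ∩ Schema2 = {BD}.
No dependency enlarges {BD}, so (BD)⁺ = {BD}.
The closure contains neither all of Schema1 = {BCDE} nor all of Schema2 = {ABD}, so the common attributes are not a superkey of either fragment. The join is lossy.

No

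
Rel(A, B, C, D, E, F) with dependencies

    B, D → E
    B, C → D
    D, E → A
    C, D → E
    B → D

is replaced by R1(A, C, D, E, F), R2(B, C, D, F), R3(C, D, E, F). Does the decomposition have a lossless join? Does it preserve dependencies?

Lossless test (chase): Rows 1 and 3 agree on D, E; apply D, E→A and equate their A entries. Rows 1 and 2 agree on C, D; apply C, D→E and equate their E entries. Rows 1 and 2 agree on D, E; apply D, E→A and equate their A entries. Row 2 is now all distinguished symbols — the join is lossless.
Dependency preservation: the restricted closure of {B, D} across the fragments never reaches {E}, so B, D → E cannot be enforced without a join — not preserved.

lossless but not dependency-preserving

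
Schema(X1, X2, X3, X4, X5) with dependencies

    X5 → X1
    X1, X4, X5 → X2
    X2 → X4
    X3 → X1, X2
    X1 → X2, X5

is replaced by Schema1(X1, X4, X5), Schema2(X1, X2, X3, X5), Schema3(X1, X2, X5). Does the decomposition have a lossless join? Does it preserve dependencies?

lossless but not dependency-preserving

Lossless test (chase): Rows 2 and 3 agree on X2; apply X2→X4 and equate their X4 entries. Rows 1 and 2 agree on X1; apply X1→X2, X5 and equate their X2, X5 entries. Rows 1 and 2 agree on X2; apply X2→X4 and equate their X4 entries. Row 2 is now all distinguished symbols — the join is lossless.
Dependency preservation: the restricted closure of {X2} across the fragments never reaches {X4}, so X2 → X4 cannot be enforced without a join — not preserved.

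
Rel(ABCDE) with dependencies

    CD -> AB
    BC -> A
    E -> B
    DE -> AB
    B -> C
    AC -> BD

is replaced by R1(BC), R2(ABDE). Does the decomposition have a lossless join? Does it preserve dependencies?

Lossless test: (B)⁺ = {ABCD}, which contains all of one fragment — lossless.
Dependency preservation: the restricted closure of {CD} across the fragments never reaches {AB}, so CD → AB cannot be enforced without a join — not preserved.

lossless but not dependency-preserving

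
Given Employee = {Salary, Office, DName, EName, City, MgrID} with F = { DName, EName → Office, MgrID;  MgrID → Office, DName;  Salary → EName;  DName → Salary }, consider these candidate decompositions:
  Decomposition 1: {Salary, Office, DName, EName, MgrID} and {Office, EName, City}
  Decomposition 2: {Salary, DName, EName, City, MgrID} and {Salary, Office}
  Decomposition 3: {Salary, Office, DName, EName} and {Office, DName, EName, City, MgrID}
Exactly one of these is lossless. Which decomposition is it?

Decomposition 1: common = {Office, EName}, closure = {Office, EName} → lossy.
Decomposition 2: common = {Salary}, closure = {Salary, EName} → lossy.
Decomposition 3: common = {Office, DName, EName}, closure = {Salary, Office, DName, EName, MgrID} → lossless.

Decomposition 3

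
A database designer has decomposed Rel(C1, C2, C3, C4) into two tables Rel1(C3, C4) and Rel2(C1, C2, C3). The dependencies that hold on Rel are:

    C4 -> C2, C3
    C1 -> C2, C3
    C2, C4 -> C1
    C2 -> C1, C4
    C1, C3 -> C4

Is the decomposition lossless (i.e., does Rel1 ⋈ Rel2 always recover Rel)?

Common attributes: Rel1 ∩ Rel2 = {C3}.
No dependency enlarges {C3}, so (C3)⁺ = {C3}.
The closure contains neither all of Rel1 = {C3, C4} nor all of Rel2 = {C1, C2, C3}, so the common attributes are not a superkey of either fragment. The join is lossy.

No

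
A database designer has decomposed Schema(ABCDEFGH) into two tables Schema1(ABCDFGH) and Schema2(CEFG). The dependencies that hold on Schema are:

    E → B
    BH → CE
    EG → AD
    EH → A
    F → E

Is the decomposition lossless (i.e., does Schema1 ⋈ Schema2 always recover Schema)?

Common attributes: Schema1 ∩ Schema2 = {CFG}.
Closure of {CFG}: F → E applies, adding E; E → B applies, adding B; EG → AD applies, adding AD. So (CFG)⁺ = {ABCDEFG}.
This closure contains every attribute of Schema2, so Schema1 ∩ Schema2 → Schema2. The join is lossless.

Yes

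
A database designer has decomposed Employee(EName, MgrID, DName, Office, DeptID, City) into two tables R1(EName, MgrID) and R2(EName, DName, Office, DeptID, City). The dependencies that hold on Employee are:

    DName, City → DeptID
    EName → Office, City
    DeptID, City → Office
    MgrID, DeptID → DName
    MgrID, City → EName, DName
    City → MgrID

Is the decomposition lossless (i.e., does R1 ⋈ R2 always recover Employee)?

Yes

Common attributes: R1 ∩ R2 = {EName}.
Closure of {EName}: EName → Office, City applies, adding Office, City; City → MgrID applies, adding MgrID; MgrID, City → EName, DName applies, adding DName; DName, City → DeptID applies, adding DeptID. So (EName)⁺ = {EName, MgrID, DName, Office, DeptID, City}.
This closure contains every attribute of R1, so R1 ∩ R2 → R1. The join is lossless.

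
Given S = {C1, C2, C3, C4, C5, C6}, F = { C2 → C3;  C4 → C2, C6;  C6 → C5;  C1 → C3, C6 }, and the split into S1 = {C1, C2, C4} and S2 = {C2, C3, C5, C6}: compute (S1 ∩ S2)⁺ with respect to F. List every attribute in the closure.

S1 ∩ S2 = {C2}.
C2 → C3 applies, adding C3
Closure: {C2, C3}.

C2, C3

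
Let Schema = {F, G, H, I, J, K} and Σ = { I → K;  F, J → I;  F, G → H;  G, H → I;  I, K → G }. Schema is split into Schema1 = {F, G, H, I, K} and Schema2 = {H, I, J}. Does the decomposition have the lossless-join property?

Common attributes: Schema1 ∩ Schema2 = {H, I}.
Closure of {H, I}: I → K applies, adding K; I, K → G applies, adding G. So (H, I)⁺ = {G, H, I, K}.
The closure contains neither all of Schema1 = {F, G, H, I, K} nor all of Schema2 = {H, I, J}, so the common attributes are not a superkey of either fragment. The join is lossy.

No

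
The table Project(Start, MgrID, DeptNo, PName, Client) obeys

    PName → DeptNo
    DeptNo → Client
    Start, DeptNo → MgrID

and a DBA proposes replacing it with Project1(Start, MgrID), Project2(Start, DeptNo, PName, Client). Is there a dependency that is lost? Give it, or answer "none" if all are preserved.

Check Start, DeptNo → MgrID: no single fragment contains all of {Start, MgrID, DeptNo}, and the restricted closure of {Start, DeptNo} across the fragments never reaches {MgrID}.
PName → DeptNo is preserved.
DeptNo → Client is preserved.

Start, DeptNo → MgrID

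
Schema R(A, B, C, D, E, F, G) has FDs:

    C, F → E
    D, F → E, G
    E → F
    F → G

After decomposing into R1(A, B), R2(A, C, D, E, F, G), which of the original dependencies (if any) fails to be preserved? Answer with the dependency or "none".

none

C, F → E lies within R2.
D, F → E, G lies within R2.
E → F lies within R2.
F → G lies within R2.
Every dependency is enforceable on the fragments, so the decomposition is dependency-preserving.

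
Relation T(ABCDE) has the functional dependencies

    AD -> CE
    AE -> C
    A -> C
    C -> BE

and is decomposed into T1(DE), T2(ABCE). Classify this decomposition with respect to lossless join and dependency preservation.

lossy but dependency-preserving

Lossless test: (E)⁺ = {E}, which is a superkey of neither fragment — lossy.
Dependency preservation: AD → CE is not contained in any single fragment, but the restricted closure of its left-hand side across the fragments still reaches the right-hand side; the remaining FDs each lie inside some fragment. All dependencies are preserved.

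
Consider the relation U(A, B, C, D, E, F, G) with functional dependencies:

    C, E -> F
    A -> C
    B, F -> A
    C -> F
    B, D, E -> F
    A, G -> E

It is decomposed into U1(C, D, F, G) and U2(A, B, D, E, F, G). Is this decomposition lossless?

Common attributes: U1 ∩ U2 = {D, F, G}.
No dependency enlarges {D, F, G}, so (D, F, G)⁺ = {D, F, G}.
The closure contains neither all of U1 = {C, D, F, G} nor all of U2 = {A, B, D, E, F, G}, so the common attributes are not a superkey of either fragment. The join is lossy.

No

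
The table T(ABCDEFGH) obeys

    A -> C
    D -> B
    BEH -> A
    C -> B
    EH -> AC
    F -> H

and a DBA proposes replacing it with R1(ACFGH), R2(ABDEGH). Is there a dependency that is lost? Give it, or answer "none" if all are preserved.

Check C → B: no single fragment contains all of {BC}, and the restricted closure of {C} across the fragments never reaches {B}.
A → C is preserved.
D → B is preserved.
BEH → A is preserved.
EH → AC is preserved.
F → H is preserved.

C -> B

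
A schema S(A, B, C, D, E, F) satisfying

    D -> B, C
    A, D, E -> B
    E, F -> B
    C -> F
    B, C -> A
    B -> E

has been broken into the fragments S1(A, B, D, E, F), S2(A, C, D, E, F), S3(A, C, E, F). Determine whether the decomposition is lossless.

Yes

Chase test. Columns are A, B, C, D, E, F; row i has aⱼ where attribute j ∈ Si, else bᵢⱼ.
Initial tableau (one row per fragment):
  row 1: a1 a2 b13 a4 a5 a6
  row 2: a1 b22 a3 a4 a5 a6
  row 3: a1 b32 a3 b34 a5 a6
Rows 1 and 2 agree on D; apply D→B, C and equate their B, C entries.
Rows 1 and 3 agree on E, F; apply E, F→B and equate their B entries.
Row 1 is now all distinguished symbols — the join is lossless.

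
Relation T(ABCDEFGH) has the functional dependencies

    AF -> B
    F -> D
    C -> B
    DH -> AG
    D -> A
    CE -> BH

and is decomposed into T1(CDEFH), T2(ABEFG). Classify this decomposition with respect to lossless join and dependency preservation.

lossy and not dependency-preserving

Lossless test: (EF)⁺ = {ABDEF}, which is a superkey of neither fragment — lossy.
Dependency preservation: the restricted closure of {C} across the fragments never reaches {B}, so C → B cannot be enforced without a join — not preserved.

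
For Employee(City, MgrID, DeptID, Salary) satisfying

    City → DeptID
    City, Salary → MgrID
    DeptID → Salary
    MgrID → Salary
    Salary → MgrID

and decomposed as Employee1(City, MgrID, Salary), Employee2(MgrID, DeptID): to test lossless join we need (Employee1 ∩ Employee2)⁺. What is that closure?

MgrID, Salary

Employee1 ∩ Employee2 = {MgrID}.
MgrID → Salary applies, adding Salary
Closure: {MgrID, Salary}.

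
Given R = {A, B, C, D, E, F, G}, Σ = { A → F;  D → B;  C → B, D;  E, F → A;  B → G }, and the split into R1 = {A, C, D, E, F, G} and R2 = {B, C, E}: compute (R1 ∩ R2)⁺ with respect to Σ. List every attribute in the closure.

B, C, D, E, G

R1 ∩ R2 = {C, E}.
C → B, D applies, adding B, D
B → G applies, adding G
Closure: {B, C, D, E, G}.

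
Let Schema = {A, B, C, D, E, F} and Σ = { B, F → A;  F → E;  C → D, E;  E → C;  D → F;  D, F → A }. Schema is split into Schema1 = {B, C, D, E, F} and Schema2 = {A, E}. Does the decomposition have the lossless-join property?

Common attributes: Schema1 ∩ Schema2 = {E}.
Closure of {E}: E → C applies, adding C; C → D, E applies, adding D; D → F applies, adding F; D, F → A applies, adding A. So (E)⁺ = {A, C, D, E, F}.
This closure contains every attribute of Schema2, so Schema1 ∩ Schema2 → Schema2. The join is lossless.

Yes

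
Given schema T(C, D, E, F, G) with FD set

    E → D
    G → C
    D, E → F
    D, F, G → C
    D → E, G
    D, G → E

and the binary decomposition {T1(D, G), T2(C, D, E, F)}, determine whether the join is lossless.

Common attributes: T1 ∩ T2 = {D}.
Closure of {D}: D → E, G applies, adding E, G; G → C applies, adding C; D, E → F applies, adding F. So (D)⁺ = {C, D, E, F, G}.
This closure contains every attribute of T1, so T1 ∩ T2 → T1. The join is lossless.

Yes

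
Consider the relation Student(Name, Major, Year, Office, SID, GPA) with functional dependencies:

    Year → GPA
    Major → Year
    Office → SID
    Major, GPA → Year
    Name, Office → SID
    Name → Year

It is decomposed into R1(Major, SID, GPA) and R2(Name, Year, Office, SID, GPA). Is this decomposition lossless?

No

Common attributes: R1 ∩ R2 = {SID, GPA}.
No dependency enlarges {SID, GPA}, so (SID, GPA)⁺ = {SID, GPA}.
The closure contains neither all of R1 = {Major, SID, GPA} nor all of R2 = {Name, Year, Office, SID, GPA}, so the common attributes are not a superkey of either fragment. The join is lossy.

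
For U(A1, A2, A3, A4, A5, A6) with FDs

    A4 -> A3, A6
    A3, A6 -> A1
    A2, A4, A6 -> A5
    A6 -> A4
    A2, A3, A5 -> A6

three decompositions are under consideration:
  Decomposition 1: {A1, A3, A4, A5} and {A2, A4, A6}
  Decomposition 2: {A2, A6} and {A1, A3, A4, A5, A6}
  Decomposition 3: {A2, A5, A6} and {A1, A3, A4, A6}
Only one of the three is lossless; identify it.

Decomposition 3

Decomposition 1: common = {A4}, closure = {A1, A3, A4, A6} → lossy.
Decomposition 2: common = {A6}, closure = {A1, A3, A4, A6} → lossy.
Decomposition 3: common = {A6}, closure = {A1, A3, A4, A6} → lossless.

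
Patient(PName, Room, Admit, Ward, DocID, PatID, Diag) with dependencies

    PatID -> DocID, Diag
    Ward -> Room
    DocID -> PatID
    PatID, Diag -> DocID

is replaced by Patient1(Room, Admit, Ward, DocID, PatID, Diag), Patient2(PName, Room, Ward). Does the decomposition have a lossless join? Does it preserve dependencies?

Lossless test: (Room, Ward)⁺ = {Room, Ward}, which is a superkey of neither fragment — lossy.
Dependency preservation: every FD's attributes lie within a single fragment, so each can be enforced locally — preserved.

lossy but dependency-preserving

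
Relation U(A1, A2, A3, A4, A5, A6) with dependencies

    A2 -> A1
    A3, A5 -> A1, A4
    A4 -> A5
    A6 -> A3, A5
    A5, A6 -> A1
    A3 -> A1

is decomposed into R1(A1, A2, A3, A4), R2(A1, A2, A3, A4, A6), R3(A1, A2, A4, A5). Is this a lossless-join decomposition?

Yes

Chase test. Columns are A1, A2, A3, A4, A5, A6; row i has aⱼ where attribute j ∈ Ri, else bᵢⱼ.
Initial tableau (one row per fragment):
  row 1: a1 a2 a3 a4 b15 b16
  row 2: a1 a2 a3 a4 b25 a6
  row 3: a1 a2 b33 a4 a5 b36
Rows 1 and 2 agree on A4; apply A4→A5 and equate their A5 entries.
Rows 1 and 3 agree on A4; apply A4→A5 and equate their A5 entries.
Row 2 is now all distinguished symbols — the join is lossless.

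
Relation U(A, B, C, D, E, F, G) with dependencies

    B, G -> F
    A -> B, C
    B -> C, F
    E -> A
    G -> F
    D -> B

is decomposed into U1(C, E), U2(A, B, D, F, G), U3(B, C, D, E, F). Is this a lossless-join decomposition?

Chase test. Columns are A, B, C, D, E, F, G; row i has aⱼ where attribute j ∈ Ui, else bᵢⱼ.
Initial tableau (one row per fragment):
  row 1: b11 b12 a3 b14 a5 b16 b17
  row 2: a1 a2 b23 a4 b25 a6 a7
  row 3: b31 a2 a3 a4 a5 a6 b37
Rows 2 and 3 agree on B; apply B→C, F and equate their C, F entries.
Rows 1 and 3 agree on E; apply E→A and equate their A entries.
Rows 1 and 3 agree on A; apply A→B, C and equate their B, C entries.
Rows 1 and 2 agree on B; apply B→C, F and equate their C, F entries.
No row becomes fully distinguished — the join is lossy.

No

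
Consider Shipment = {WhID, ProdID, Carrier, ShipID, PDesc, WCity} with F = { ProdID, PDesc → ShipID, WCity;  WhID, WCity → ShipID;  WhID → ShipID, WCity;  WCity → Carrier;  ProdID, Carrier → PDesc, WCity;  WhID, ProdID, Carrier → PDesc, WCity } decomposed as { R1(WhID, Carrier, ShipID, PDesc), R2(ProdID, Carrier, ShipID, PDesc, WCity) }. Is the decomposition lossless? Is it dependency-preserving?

Lossless test: (Carrier, ShipID, PDesc)⁺ = {Carrier, ShipID, PDesc}, which is a superkey of neither fragment — lossy.
Dependency preservation: the restricted closure of {WhID} across the fragments never reaches {ShipID, WCity}, so WhID → ShipID, WCity cannot be enforced without a join — not preserved.

lossy and not dependency-preserving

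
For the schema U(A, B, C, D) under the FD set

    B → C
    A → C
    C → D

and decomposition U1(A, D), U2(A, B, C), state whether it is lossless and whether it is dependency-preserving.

Lossless test: (A)⁺ = {A, C, D}, which contains all of one fragment — lossless.
Dependency preservation: the restricted closure of {C} across the fragments never reaches {D}, so C → D cannot be enforced without a join — not preserved.

lossless but not dependency-preserving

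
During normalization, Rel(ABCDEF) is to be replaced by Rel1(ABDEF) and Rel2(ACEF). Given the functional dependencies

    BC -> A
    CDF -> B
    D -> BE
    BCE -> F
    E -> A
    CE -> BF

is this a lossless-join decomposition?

Common attributes: Rel1 ∩ Rel2 = {AEF}.
No dependency enlarges {AEF}, so (AEF)⁺ = {AEF}.
The closure contains neither all of Rel1 = {ABDEF} nor all of Rel2 = {ACEF}, so the common attributes are not a superkey of either fragment. The join is lossy.

No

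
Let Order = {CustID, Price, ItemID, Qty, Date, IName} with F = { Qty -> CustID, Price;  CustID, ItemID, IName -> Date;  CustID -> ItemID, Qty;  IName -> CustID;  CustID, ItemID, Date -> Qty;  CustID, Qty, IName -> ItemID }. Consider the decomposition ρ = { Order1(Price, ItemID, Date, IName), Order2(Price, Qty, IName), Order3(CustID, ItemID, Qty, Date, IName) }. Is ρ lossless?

Chase test. Columns are CustID, Price, ItemID, Qty, Date, IName; row i has aⱼ where attribute j ∈ Orderi, else bᵢⱼ.
Initial tableau (one row per fragment):
  row 1: b11 a2 a3 b14 a5 a6
  row 2: b21 a2 b23 a4 b25 a6
  row 3: a1 b32 a3 a4 a5 a6
Rows 2 and 3 agree on Qty; apply Qty→CustID, Price and equate their CustID, Price entries.
Rows 2 and 3 agree on CustID; apply CustID→ItemID, Qty and equate their ItemID, Qty entries.
Rows 1 and 2 agree on IName; apply IName→CustID and equate their CustID entries.
Rows 1 and 3 agree on CustID, ItemID, Date; apply CustID, ItemID, Date→Qty and equate their Qty entries.
Rows 1 and 2 agree on CustID, ItemID, IName; apply CustID, ItemID, IName→Date and equate their Date entries.
Row 1 is now all distinguished symbols — the join is lossless.

Yes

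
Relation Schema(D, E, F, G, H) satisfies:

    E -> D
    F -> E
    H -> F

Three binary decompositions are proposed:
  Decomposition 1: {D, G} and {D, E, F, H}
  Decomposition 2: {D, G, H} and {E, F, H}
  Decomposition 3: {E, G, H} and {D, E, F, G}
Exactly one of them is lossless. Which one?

Decomposition 1: common = {D}, closure = {D} → lossy.
Decomposition 2: common = {H}, closure = {D, E, F, H} → lossless.
Decomposition 3: common = {E, G}, closure = {D, E, G} → lossy.

Decomposition 2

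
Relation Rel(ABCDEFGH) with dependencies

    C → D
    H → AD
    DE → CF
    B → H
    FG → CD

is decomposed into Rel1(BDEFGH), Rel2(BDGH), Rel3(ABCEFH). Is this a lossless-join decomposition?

Yes

Chase test. Columns are ABCDEFGH; row i has aⱼ where attribute j ∈ Reli, else bᵢⱼ.
Initial tableau (one row per fragment):
  row 1: b11 a2 b13 a4 a5 a6 a7 a8
  row 2: b21 a2 b23 a4 b25 b26 a7 a8
  row 3: a1 a2 a3 b34 a5 a6 b37 a8
Rows 1 and 2 agree on H; apply H→AD and equate their AD entries.
Rows 1 and 3 agree on H; apply H→AD and equate their AD entries.
Rows 1 and 3 agree on DE; apply DE→CF and equate their CF entries.
Row 1 is now all distinguished symbols — the join is lossless.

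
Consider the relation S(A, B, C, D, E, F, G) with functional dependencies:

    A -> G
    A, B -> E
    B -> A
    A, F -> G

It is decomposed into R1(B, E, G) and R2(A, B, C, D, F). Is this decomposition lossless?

Common attributes: R1 ∩ R2 = {B}.
Closure of {B}: B → A applies, adding A; A → G applies, adding G; A, B → E applies, adding E. So (B)⁺ = {A, B, E, G}.
This closure contains every attribute of R1, so R1 ∩ R2 → R1. The join is lossless.

Yes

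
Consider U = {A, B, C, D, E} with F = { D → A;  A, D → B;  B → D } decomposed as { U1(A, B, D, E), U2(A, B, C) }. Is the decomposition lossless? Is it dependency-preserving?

lossy but dependency-preserving

Lossless test: (A, B)⁺ = {A, B, D}, which is a superkey of neither fragment — lossy.
Dependency preservation: every FD's attributes lie within a single fragment, so each can be enforced locally — preserved.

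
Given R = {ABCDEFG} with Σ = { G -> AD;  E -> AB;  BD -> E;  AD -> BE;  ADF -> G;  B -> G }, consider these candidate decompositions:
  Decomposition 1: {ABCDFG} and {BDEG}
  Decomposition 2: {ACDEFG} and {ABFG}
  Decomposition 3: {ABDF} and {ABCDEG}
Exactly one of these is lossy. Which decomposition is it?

Decomposition 1: common = {BDG}, closure = {ABDEG} → lossless.
Decomposition 2: common = {AFG}, closure = {ABDEFG} → lossless.
Decomposition 3: common = {ABD}, closure = {ABDEG} → lossy.

Decomposition 3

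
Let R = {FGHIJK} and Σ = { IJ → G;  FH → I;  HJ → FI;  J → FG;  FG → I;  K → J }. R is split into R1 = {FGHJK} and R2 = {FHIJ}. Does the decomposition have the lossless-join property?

Yes

Common attributes: R1 ∩ R2 = {FHJ}.
Closure of {FHJ}: FH → I applies, adding I; J → FG applies, adding G. So (FHJ)⁺ = {FGHIJ}.
This closure contains every attribute of R2, so R1 ∩ R2 → R2. The join is lossless.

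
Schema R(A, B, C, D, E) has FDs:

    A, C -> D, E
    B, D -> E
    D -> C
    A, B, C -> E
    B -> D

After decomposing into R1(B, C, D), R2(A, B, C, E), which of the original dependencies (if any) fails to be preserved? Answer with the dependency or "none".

Check A, C → D, E: no single fragment contains all of {A, C, D, E}, and the restricted closure of {A, C} across the fragments never reaches {D, E}.
B, D → E is preserved.
D → C is preserved.
A, B, C → E is preserved.
B → D is preserved.

A, C -> D, E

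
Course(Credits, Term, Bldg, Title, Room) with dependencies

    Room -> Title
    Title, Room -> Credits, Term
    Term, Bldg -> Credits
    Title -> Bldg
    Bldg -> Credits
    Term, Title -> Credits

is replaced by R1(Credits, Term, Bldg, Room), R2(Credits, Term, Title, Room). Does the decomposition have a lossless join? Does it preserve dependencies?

Lossless test: (Credits, Term, Room)⁺ = {Credits, Term, Bldg, Title, Room}, which contains all of one fragment — lossless.
Dependency preservation: the restricted closure of {Title} across the fragments never reaches {Bldg}, so Title → Bldg cannot be enforced without a join — not preserved.

lossless but not dependency-preserving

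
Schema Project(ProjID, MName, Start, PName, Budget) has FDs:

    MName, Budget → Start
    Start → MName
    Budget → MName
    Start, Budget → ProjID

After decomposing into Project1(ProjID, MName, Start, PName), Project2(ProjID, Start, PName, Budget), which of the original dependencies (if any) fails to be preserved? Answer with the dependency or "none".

MName, Budget → Start: restricted closure across fragments reaches Start.
Start → MName lies within Project1.
Budget → MName: restricted closure across fragments reaches MName.
Start, Budget → ProjID lies within Project2.
Every dependency is enforceable on the fragments, so the decomposition is dependency-preserving.

none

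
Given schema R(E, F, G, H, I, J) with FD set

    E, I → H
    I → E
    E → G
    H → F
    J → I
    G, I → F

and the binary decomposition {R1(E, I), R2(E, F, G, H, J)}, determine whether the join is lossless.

Common attributes: R1 ∩ R2 = {E}.
Closure of {E}: E → G applies, adding G. So (E)⁺ = {E, G}.
The closure contains neither all of R1 = {E, I} nor all of R2 = {E, F, G, H, J}, so the common attributes are not a superkey of either fragment. The join is lossy.

No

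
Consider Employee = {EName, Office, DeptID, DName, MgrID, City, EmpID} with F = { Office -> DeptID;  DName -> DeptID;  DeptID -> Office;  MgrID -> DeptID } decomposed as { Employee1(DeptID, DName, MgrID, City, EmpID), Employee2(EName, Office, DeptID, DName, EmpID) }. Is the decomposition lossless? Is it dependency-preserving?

lossy but dependency-preserving

Lossless test: (DeptID, DName, EmpID)⁺ = {Office, DeptID, DName, EmpID}, which is a superkey of neither fragment — lossy.
Dependency preservation: every FD's attributes lie within a single fragment, so each can be enforced locally — preserved.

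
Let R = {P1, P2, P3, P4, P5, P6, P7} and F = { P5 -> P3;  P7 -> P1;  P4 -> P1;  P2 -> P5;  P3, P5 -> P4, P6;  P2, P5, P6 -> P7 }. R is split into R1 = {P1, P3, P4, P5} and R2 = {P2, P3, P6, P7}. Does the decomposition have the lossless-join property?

No

Common attributes: R1 ∩ R2 = {P3}.
No dependency enlarges {P3}, so (P3)⁺ = {P3}.
The closure contains neither all of R1 = {P1, P3, P4, P5} nor all of R2 = {P2, P3, P6, P7}, so the common attributes are not a superkey of either fragment. The join is lossy.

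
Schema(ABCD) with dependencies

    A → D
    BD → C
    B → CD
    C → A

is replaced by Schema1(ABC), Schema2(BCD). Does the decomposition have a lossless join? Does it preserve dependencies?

Lossless test: (BC)⁺ = {ABCD}, which contains all of one fragment — lossless.
Dependency preservation: the restricted closure of {A} across the fragments never reaches {D}, so A → D cannot be enforced without a join — not preserved.

lossless but not dependency-preserving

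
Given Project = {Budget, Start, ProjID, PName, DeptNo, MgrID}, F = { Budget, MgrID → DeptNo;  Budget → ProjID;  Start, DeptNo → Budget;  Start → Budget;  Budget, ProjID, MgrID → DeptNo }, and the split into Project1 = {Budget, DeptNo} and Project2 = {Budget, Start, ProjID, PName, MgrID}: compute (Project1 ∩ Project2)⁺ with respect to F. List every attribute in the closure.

Budget, ProjID

Project1 ∩ Project2 = {Budget}.
Budget → ProjID applies, adding ProjID
Closure: {Budget, ProjID}.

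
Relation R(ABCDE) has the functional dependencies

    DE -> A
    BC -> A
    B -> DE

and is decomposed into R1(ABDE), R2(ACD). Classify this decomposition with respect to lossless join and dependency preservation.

lossy but dependency-preserving

Lossless test: (AD)⁺ = {AD}, which is a superkey of neither fragment — lossy.
Dependency preservation: BC → A is not contained in any single fragment, but the restricted closure of its left-hand side across the fragments still reaches the right-hand side; the remaining FDs each lie inside some fragment. All dependencies are preserved.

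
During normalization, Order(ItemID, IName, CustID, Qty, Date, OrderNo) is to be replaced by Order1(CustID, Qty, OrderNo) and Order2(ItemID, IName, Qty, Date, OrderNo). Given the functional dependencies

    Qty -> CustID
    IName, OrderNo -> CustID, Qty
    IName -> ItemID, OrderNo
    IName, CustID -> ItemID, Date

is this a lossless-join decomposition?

Yes

Common attributes: Order1 ∩ Order2 = {Qty, OrderNo}.
Closure of {Qty, OrderNo}: Qty → CustID applies, adding CustID. So (Qty, OrderNo)⁺ = {CustID, Qty, OrderNo}.
This closure contains every attribute of Order1, so Order1 ∩ Order2 → Order1. The join is lossless.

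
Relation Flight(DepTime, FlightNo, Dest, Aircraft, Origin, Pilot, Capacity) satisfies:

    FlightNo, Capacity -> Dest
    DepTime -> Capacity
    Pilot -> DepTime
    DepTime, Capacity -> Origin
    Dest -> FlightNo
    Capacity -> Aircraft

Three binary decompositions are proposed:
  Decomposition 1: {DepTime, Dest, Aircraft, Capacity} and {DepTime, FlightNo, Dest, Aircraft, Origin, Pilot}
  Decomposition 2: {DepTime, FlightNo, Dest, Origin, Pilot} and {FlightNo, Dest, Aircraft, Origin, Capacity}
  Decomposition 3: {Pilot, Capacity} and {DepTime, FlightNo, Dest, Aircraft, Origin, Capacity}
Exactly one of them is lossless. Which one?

Decomposition 1: common = {DepTime, Dest, Aircraft}, closure = {DepTime, FlightNo, Dest, Aircraft, Origin, Capacity} → lossless.
Decomposition 2: common = {FlightNo, Dest, Origin}, closure = {FlightNo, Dest, Origin} → lossy.
Decomposition 3: common = {Capacity}, closure = {Aircraft, Capacity} → lossy.

Decomposition 1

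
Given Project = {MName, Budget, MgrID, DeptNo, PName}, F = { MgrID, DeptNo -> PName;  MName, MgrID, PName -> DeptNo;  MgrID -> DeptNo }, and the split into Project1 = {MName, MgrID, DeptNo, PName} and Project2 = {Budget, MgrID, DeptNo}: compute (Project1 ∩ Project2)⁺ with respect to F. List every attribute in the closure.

Project1 ∩ Project2 = {MgrID, DeptNo}.
MgrID, DeptNo → PName applies, adding PName
Closure: {MgrID, DeptNo, PName}.

MgrID, DeptNo, PName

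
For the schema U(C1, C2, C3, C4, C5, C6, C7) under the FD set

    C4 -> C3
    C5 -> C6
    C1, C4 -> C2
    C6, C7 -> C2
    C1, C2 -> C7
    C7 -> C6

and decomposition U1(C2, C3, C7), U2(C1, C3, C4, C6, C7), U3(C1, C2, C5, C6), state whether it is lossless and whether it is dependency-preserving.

Lossless test (chase): Rows 1 and 2 agree on C7; apply C7→C6 and equate their C6 entries. Rows 1 and 2 agree on C6, C7; apply C6, C7→C2 and equate their C2 entries. Rows 2 and 3 agree on C1, C2; apply C1, C2→C7 and equate their C7 entries. No row becomes fully distinguished — the join is lossy.
Dependency preservation: the restricted closure of {C1, C2} across the fragments never reaches {C7}, so C1, C2 → C7 cannot be enforced without a join — not preserved.

lossy and not dependency-preserving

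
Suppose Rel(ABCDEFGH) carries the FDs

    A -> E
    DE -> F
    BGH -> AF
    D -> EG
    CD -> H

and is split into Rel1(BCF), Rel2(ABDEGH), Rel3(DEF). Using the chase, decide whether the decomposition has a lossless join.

No

Chase test. Columns are ABCDEFGH; row i has aⱼ where attribute j ∈ Reli, else bᵢⱼ.
Initial tableau (one row per fragment):
  row 1: b11 a2 a3 b14 b15 a6 b17 b18
  row 2: a1 a2 b23 a4 a5 b26 a7 a8
  row 3: b31 b32 b33 a4 a5 a6 b37 b38
Rows 2 and 3 agree on DE; apply DE→F and equate their F entries.
Rows 2 and 3 agree on D; apply D→EG and equate their EG entries.
No row becomes fully distinguished — the join is lossy.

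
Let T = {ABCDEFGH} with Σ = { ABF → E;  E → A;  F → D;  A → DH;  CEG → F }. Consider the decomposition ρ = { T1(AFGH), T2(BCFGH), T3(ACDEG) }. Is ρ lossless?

Chase test. Columns are ABCDEFGH; row i has aⱼ where attribute j ∈ Ti, else bᵢⱼ.
Initial tableau (one row per fragment):
  row 1: a1 b12 b13 b14 b15 a6 a7 a8
  row 2: b21 a2 a3 b24 b25 a6 a7 a8
  row 3: a1 b32 a3 a4 a5 b36 a7 b38
Rows 1 and 2 agree on F; apply F→D and equate their D entries.
Rows 1 and 3 agree on A; apply A→DH and equate their DH entries.
No row becomes fully distinguished — the join is lossy.

No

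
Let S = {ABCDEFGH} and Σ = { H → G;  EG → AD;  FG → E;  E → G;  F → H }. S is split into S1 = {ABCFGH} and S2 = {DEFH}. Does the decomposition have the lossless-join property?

Yes

Common attributes: S1 ∩ S2 = {FH}.
Closure of {FH}: H → G applies, adding G; FG → E applies, adding E; EG → AD applies, adding AD. So (FH)⁺ = {ADEFGH}.
This closure contains every attribute of S2, so S1 ∩ S2 → S2. The join is lossless.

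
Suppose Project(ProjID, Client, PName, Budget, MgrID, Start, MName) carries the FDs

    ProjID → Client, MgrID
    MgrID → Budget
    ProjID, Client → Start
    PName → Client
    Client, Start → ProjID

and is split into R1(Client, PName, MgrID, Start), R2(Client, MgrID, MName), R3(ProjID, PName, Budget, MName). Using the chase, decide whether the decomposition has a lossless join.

Chase test. Columns are ProjID, Client, PName, Budget, MgrID, Start, MName; row i has aⱼ where attribute j ∈ Ri, else bᵢⱼ.
Initial tableau (one row per fragment):
  row 1: b11 a2 a3 b14 a5 a6 b17
  row 2: b21 a2 b23 b24 a5 b26 a7
  row 3: a1 b32 a3 a4 b35 b36 a7
Rows 1 and 2 agree on MgrID; apply MgrID→Budget and equate their Budget entries.
Rows 1 and 3 agree on PName; apply PName→Client and equate their Client entries.
No row becomes fully distinguished — the join is lossy.

No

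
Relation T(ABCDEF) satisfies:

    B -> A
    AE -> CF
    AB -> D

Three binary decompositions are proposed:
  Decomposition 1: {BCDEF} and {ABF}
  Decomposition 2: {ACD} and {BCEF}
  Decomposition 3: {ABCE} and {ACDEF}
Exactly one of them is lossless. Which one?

Decomposition 1

Decomposition 1: common = {BF}, closure = {ABDF} → lossless.
Decomposition 2: common = {C}, closure = {C} → lossy.
Decomposition 3: common = {ACE}, closure = {ACEF} → lossy.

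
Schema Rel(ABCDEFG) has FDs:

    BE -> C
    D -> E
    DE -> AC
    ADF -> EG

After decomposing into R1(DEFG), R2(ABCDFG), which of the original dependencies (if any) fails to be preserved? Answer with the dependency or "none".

BE -> C

Check BE → C: no single fragment contains all of {BCE}, and the restricted closure of {BE} across the fragments never reaches {C}.
D → E is preserved.
DE → AC is preserved.
ADF → EG is preserved.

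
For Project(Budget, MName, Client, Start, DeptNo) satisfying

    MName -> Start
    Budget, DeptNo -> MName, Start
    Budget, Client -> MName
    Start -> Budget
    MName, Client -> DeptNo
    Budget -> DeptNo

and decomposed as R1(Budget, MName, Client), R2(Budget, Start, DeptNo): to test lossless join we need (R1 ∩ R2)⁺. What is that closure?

Budget, MName, Start, DeptNo

R1 ∩ R2 = {Budget}.
Budget → DeptNo applies, adding DeptNo
Budget, DeptNo → MName, Start applies, adding MName, Start
Closure: {Budget, MName, Start, DeptNo}.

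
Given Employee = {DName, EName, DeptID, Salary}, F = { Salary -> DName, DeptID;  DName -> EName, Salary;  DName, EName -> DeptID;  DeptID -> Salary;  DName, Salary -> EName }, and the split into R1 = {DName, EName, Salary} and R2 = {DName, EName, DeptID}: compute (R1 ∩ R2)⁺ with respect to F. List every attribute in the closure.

DName, EName, DeptID, Salary

R1 ∩ R2 = {DName, EName}.
DName → EName, Salary applies, adding Salary
DName, EName → DeptID applies, adding DeptID
Closure: {DName, EName, DeptID, Salary}.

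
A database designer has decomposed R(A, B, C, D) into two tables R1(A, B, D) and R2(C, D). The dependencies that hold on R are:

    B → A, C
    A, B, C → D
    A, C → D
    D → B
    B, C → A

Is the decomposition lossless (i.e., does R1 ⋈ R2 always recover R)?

Yes

Common attributes: R1 ∩ R2 = {D}.
Closure of {D}: D → B applies, adding B; B → A, C applies, adding A, C. So (D)⁺ = {A, B, C, D}.
This closure contains every attribute of R1, so R1 ∩ R2 → R1. The join is lossless.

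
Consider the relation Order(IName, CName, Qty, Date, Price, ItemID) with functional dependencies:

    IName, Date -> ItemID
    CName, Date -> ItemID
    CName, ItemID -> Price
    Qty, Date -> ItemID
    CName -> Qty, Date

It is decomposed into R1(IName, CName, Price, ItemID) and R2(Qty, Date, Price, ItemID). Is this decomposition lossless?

No

Common attributes: R1 ∩ R2 = {Price, ItemID}.
No dependency enlarges {Price, ItemID}, so (Price, ItemID)⁺ = {Price, ItemID}.
The closure contains neither all of R1 = {IName, CName, Price, ItemID} nor all of R2 = {Qty, Date, Price, ItemID}, so the common attributes are not a superkey of either fragment. The join is lossy.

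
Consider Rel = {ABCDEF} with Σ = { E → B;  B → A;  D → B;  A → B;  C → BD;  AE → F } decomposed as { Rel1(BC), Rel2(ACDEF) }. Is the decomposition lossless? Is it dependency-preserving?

Lossless test: (C)⁺ = {ABCD}, which contains all of one fragment — lossless.
Dependency preservation: the restricted closure of {E} across the fragments never reaches {B}, so E → B cannot be enforced without a join — not preserved.

lossless but not dependency-preserving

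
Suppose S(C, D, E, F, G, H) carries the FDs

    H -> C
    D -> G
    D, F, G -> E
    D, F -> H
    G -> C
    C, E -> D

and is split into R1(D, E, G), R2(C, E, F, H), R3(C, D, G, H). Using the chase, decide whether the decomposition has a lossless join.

Yes

Chase test. Columns are C, D, E, F, G, H; row i has aⱼ where attribute j ∈ Ri, else bᵢⱼ.
Initial tableau (one row per fragment):
  row 1: b11 a2 a3 b14 a5 b16
  row 2: a1 b22 a3 a4 b25 a6
  row 3: a1 a2 b33 b34 a5 a6
Rows 1 and 3 agree on G; apply G→C and equate their C entries.
Rows 1 and 2 agree on C, E; apply C, E→D and equate their D entries.
Rows 1 and 2 agree on D; apply D→G and equate their G entries.
Row 2 is now all distinguished symbols — the join is lossless.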